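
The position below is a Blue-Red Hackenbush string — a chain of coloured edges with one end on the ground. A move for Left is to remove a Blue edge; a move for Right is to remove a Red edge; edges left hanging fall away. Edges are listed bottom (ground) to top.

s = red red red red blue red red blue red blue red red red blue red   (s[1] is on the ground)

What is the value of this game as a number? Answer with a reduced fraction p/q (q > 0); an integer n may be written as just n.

step 1: add red to get r; options L={ none } R={ 0 } -> -1
step 2: add red to get rr; options L={ none } R={ -1 0 } -> -2
step 3: add red to get rrr; options L={ none } R={ -2 -1 0 } -> -3
step 4: add red to get rrrr; options L={ none } R={ -3 -2 -1 0 } -> -4
step 5: add blue to get rrrrb; options L={ -4 } R={ -3 -2 -1 0 } -> -7/2
step 6: add red to get rrrrbr; options L={ -4 } R={ -7/2 -3 -2 -1 0 } -> -15/4
step 7: add red to get rrrrbrr; options L={ -4 } R={ -15/4 -7/2 -3 -2 -1 0 } -> -31/8
step 8: add blue to get rrrrbrrb; options L={ -4 -31/8 } R={ -15/4 -7/2 -3 -2 -1 0 } -> -61/16
step 9: add red to get rrrrbrrbr; options L={ -4 -31/8 } R={ -61/16 -15/4 -7/2 -3 -2 -1 0 } -> -123/32
step 10: add blue to get rrrrbrrbrb; options L={ -4 -31/8 -123/32 } R={ -61/16 -15/4 -7/2 -3 -2 -1 0 } -> -245/64
step 11: add red to get rrrrbrrbrbr; options L={ -4 -31/8 -123/32 } R={ -245/64 -61/16 -15/4 -7/2 -3 -2 -1 0 } -> -491/128
step 12: add red to get rrrrbrrbrbrr; options L={ -4 -31/8 -123/32 } R={ -491/128 -245/64 -61/16 -15/4 -7/2 -3 -2 -1 0 } -> -983/256
step 13: add red to get rrrrbrrbrbrrr; options L={ -4 -31/8 -123/32 } R={ -983/256 -491/128 -245/64 -61/16 -15/4 -7/2 -3 -2 -1 0 } -> -1967/512
step 14: add blue to get rrrrbrrbrbrrrb; options L={ -4 -31/8 -123/32 -1967/512 } R={ -983/256 -491/128 -245/64 -61/16 -15/4 -7/2 -3 -2 -1 0 } -> -3933/1024
step 15: add red to get rrrrbrrbrbrrrbr; options L={ -4 -31/8 -123/32 -1967/512 } R={ -3933/1024 -983/256 -491/128 -245/64 -61/16 -15/4 -7/2 -3 -2 -1 0 } -> -7867/2048

-7867/2048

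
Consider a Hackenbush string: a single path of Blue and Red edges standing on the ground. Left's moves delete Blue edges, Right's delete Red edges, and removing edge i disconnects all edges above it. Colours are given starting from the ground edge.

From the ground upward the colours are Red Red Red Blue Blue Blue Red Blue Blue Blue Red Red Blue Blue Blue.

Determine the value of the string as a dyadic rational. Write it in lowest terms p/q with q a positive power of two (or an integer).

1 of 15 · R · max L −∞ · min R 0 — -1
2 of 15 · RR · max L −∞ · min R -1 — -2
3 of 15 · RRR · max L −∞ · min R -2 — -3
4 of 15 · RRRB · max L -3 · min R -2 — -5/2
5 of 15 · RRRBB · max L -5/2 · min R -2 — -9/4
6 of 15 · RRRBBB · max L -9/4 · min R -2 — -17/8
7 of 15 · RRRBBBR · max L -9/4 · min R -17/8 — -35/16
8 of 15 · RRRBBBRB · max L -35/16 · min R -17/8 — -69/32
9 of 15 · RRRBBBRBB · max L -69/32 · min R -17/8 — -137/64
10 of 15 · RRRBBBRBBB · max L -137/64 · min R -17/8 — -273/128
11 of 15 · RRRBBBRBBBR · max L -137/64 · min R -273/128 — -547/256
12 of 15 · RRRBBBRBBBRR · max L -137/64 · min R -547/256 — -1095/512
13 of 15 · RRRBBBRBBBRRB · max L -1095/512 · min R -547/256 — -2189/1024
14 of 15 · RRRBBBRBBBRRBB · max L -2189/1024 · min R -547/256 — -4377/2048
15 of 15 · RRRBBBRBBBRRBBB · max L -4377/2048 · min R -547/256 — -8753/4096

-8753/4096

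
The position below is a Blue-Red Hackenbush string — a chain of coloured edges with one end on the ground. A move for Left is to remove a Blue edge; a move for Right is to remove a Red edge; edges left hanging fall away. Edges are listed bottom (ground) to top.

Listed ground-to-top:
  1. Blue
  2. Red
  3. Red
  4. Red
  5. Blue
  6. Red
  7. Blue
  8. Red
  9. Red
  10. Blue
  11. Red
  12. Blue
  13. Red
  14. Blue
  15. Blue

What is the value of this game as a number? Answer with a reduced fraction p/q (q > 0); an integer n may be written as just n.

2647/16384

step 1: add Blue to get B; options L={ 0 } R={ none } => 1
step 2: add Red to get BR; options L={ 0 } R={ 1 } => 1/2
step 3: add Red to get BRR; options L={ 0 } R={ 1/2, 1 } => 1/4
step 4: add Red to get BRRR; options L={ 0 } R={ 1/4, 1/2, 1 } => 1/8
step 5: add Blue to get BRRRB; options L={ 0, 1/8 } R={ 1/4, 1/2, 1 } => 3/16
step 6: add Red to get BRRRBR; options L={ 0, 1/8 } R={ 3/16, 1/4, 1/2, 1 } => 5/32
step 7: add Blue to get BRRRBRB; options L={ 0, 1/8, 5/32 } R={ 3/16, 1/4, 1/2, 1 } => 11/64
step 8: add Red to get BRRRBRBR; options L={ 0, 1/8, 5/32 } R={ 11/64, 3/16, 1/4, 1/2, 1 } => 21/128
step 9: add Red to get BRRRBRBRR; options L={ 0, 1/8, 5/32 } R={ 21/128, 11/64, 3/16, 1/4, 1/2, 1 } => 41/256
step 10: add Blue to get BRRRBRBRRB; options L={ 0, 1/8, 5/32, 41/256 } R={ 21/128, 11/64, 3/16, 1/4, 1/2, 1 } => 83/512
step 11: add Red to get BRRRBRBRRBR; options L={ 0, 1/8, 5/32, 41/256 } R={ 83/512, 21/128, 11/64, 3/16, 1/4, 1/2, 1 } => 165/1024
step 12: add Blue to get BRRRBRBRRBRB; options L={ 0, 1/8, 5/32, 41/256, 165/1024 } R={ 83/512, 21/128, 11/64, 3/16, 1/4, 1/2, 1 } => 331/2048
step 13: add Red to get BRRRBRBRRBRBR; options L={ 0, 1/8, 5/32, 41/256, 165/1024 } R={ 331/2048, 83/512, 21/128, 11/64, 3/16, 1/4, 1/2, 1 } => 661/4096
step 14: add Blue to get BRRRBRBRRBRBRB; options L={ 0, 1/8, 5/32, 41/256, 165/1024, 661/4096 } R={ 331/2048, 83/512, 21/128, 11/64, 3/16, 1/4, 1/2, 1 } => 1323/8192
step 15: add Blue to get BRRRBRBRRBRBRBB; options L={ 0, 1/8, 5/32, 41/256, 165/1024, 661/4096, 1323/8192 } R={ 331/2048, 83/512, 21/128, 11/64, 3/16, 1/4, 1/2, 1 } => 2647/16384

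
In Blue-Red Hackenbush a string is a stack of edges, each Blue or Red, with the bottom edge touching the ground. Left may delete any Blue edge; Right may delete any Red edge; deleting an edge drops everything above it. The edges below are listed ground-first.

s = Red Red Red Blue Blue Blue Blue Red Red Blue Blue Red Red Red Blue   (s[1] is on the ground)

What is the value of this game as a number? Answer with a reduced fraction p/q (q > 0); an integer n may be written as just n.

-8605/4096

val_1 [R]  L=[·]  R=[0]  => -1
val_2 [RR]  L=[·]  R=[-1,0]  => -2
val_3 [RRR]  L=[·]  R=[-2,-1,0]  => -3
val_4 [RRRB]  L=[-3]  R=[-2,-1,0]  => -5/2
val_5 [RRRBB]  L=[-3,-5/2]  R=[-2,-1,0]  => -9/4
val_6 [RRRBBB]  L=[-3,-5/2,-9/4]  R=[-2,-1,0]  => -17/8
val_7 [RRRBBBB]  L=[-3,-5/2,-9/4,-17/8]  R=[-2,-1,0]  => -33/16
val_8 [RRRBBBBR]  L=[-3,-5/2,-9/4,-17/8]  R=[-33/16,-2,-1,0]  => -67/32
val_9 [RRRBBBBRR]  L=[-3,-5/2,-9/4,-17/8]  R=[-67/32,-33/16,-2,-1,0]  => -135/64
val_10 [RRRBBBBRRB]  L=[-3,-5/2,-9/4,-17/8,-135/64]  R=[-67/32,-33/16,-2,-1,0]  => -269/128
val_11 [RRRBBBBRRBB]  L=[-3,-5/2,-9/4,-17/8,-135/64,-269/128]  R=[-67/32,-33/16,-2,-1,0]  => -537/256
val_12 [RRRBBBBRRBBR]  L=[-3,-5/2,-9/4,-17/8,-135/64,-269/128]  R=[-537/256,-67/32,-33/16,-2,-1,0]  => -1075/512
val_13 [RRRBBBBRRBBRR]  L=[-3,-5/2,-9/4,-17/8,-135/64,-269/128]  R=[-1075/512,-537/256,-67/32,-33/16,-2,-1,0]  => -2151/1024
val_14 [RRRBBBBRRBBRRR]  L=[-3,-5/2,-9/4,-17/8,-135/64,-269/128]  R=[-2151/1024,-1075/512,-537/256,-67/32,-33/16,-2,-1,0]  => -4303/2048
val_15 [RRRBBBBRRBBRRRB]  L=[-3,-5/2,-9/4,-17/8,-135/64,-269/128,-4303/2048]  R=[-2151/1024,-1075/512,-537/256,-67/32,-33/16,-2,-1,0]  => -8605/4096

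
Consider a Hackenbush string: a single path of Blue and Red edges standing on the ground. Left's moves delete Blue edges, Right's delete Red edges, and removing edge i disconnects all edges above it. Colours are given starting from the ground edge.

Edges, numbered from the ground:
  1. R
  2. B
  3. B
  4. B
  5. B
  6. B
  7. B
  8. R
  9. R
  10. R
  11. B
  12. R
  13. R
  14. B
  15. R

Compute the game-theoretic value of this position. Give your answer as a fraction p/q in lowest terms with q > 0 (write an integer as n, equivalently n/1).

-475/16384

step 1: add R to get R; options L={ — } R={ 0 } = -1
step 2: add B to get RB; options L={ -1 } R={ 0 } = -1/2
step 3: add B to get RBB; options L={ -1, -1/2 } R={ 0 } = -1/4
step 4: add B to get RBBB; options L={ -1, -1/2, -1/4 } R={ 0 } = -1/8
step 5: add B to get RBBBB; options L={ -1, -1/2, -1/4, -1/8 } R={ 0 } = -1/16
step 6: add B to get RBBBBB; options L={ -1, -1/2, -1/4, -1/8, -1/16 } R={ 0 } = -1/32
step 7: add B to get RBBBBBB; options L={ -1, -1/2, -1/4, -1/8, -1/16, -1/32 } R={ 0 } = -1/64
step 8: add R to get RBBBBBBR; options L={ -1, -1/2, -1/4, -1/8, -1/16, -1/32 } R={ -1/64, 0 } = -3/128
step 9: add R to get RBBBBBBRR; options L={ -1, -1/2, -1/4, -1/8, -1/16, -1/32 } R={ -3/128, -1/64, 0 } = -7/256
step 10: add R to get RBBBBBBRRR; options L={ -1, -1/2, -1/4, -1/8, -1/16, -1/32 } R={ -7/256, -3/128, -1/64, 0 } = -15/512
step 11: add B to get RBBBBBBRRRB; options L={ -1, -1/2, -1/4, -1/8, -1/16, -1/32, -15/512 } R={ -7/256, -3/128, -1/64, 0 } = -29/1024
step 12: add R to get RBBBBBBRRRBR; options L={ -1, -1/2, -1/4, -1/8, -1/16, -1/32, -15/512 } R={ -29/1024, -7/256, -3/128, -1/64, 0 } = -59/2048
step 13: add R to get RBBBBBBRRRBRR; options L={ -1, -1/2, -1/4, -1/8, -1/16, -1/32, -15/512 } R={ -59/2048, -29/1024, -7/256, -3/128, -1/64, 0 } = -119/4096
step 14: add B to get RBBBBBBRRRBRRB; options L={ -1, -1/2, -1/4, -1/8, -1/16, -1/32, -15/512, -119/4096 } R={ -59/2048, -29/1024, -7/256, -3/128, -1/64, 0 } = -237/8192
step 15: add R to get RBBBBBBRRRBRRBR; options L={ -1, -1/2, -1/4, -1/8, -1/16, -1/32, -15/512, -119/4096 } R={ -237/8192, -59/2048, -29/1024, -7/256, -3/128, -1/64, 0 } = -475/16384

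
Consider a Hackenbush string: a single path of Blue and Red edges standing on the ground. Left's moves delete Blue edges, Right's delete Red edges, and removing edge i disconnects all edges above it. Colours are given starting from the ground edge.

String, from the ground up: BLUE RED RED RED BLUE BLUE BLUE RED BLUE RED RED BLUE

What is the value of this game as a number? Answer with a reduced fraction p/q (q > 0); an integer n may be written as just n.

467/2048

Recurse on prefixes of the 12-edge string BLUE RED RED RED BLUE BLUE BLUE RED BLUE RED RED BLUE:
edge 1 of 12 (BLUE): { 0 | — } — 1
edge 2 of 12 (RED): { 0 | 1 } — 1/2
edge 3 of 12 (RED): { 0 | 1/2; 1 } — 1/4
edge 4 of 12 (RED): { 0 | 1/4; 1/2; 1 } — 1/8
edge 5 of 12 (BLUE): { 0; 1/8 | 1/4; 1/2; 1 } — 3/16
edge 6 of 12 (BLUE): { 0; 1/8; 3/16 | 1/4; 1/2; 1 } — 7/32
edge 7 of 12 (BLUE): { 0; 1/8; 3/16; 7/32 | 1/4; 1/2; 1 } — 15/64
edge 8 of 12 (RED): { 0; 1/8; 3/16; 7/32 | 15/64; 1/4; 1/2; 1 } — 29/128
edge 9 of 12 (BLUE): { 0; 1/8; 3/16; 7/32; 29/128 | 15/64; 1/4; 1/2; 1 } — 59/256
edge 10 of 12 (RED): { 0; 1/8; 3/16; 7/32; 29/128 | 59/256; 15/64; 1/4; 1/2; 1 } — 117/512
edge 11 of 12 (RED): { 0; 1/8; 3/16; 7/32; 29/128 | 117/512; 59/256; 15/64; 1/4; 1/2; 1 } — 233/1024
edge 12 of 12 (BLUE): { 0; 1/8; 3/16; 7/32; 29/128; 233/1024 | 117/512; 59/256; 15/64; 1/4; 1/2; 1 } — 467/2048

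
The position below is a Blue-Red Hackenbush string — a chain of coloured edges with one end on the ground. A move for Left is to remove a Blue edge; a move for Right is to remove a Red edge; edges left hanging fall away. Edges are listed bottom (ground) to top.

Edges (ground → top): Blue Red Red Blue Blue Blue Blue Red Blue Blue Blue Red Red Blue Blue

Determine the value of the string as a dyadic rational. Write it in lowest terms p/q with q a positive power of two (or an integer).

7911/16384

Build v(s[:k]) for k = 1..15, string s = Blue Red Red Blue Blue Blue Blue Red Blue Blue Blue Red Red Blue Blue.
1 of 15 · B · max L 0 · min R +∞ => 1
2 of 15 · BR · max L 0 · min R 1 => 1/2
3 of 15 · BRR · max L 0 · min R 1/2 => 1/4
4 of 15 · BRRB · max L 1/4 · min R 1/2 => 3/8
5 of 15 · BRRBB · max L 3/8 · min R 1/2 => 7/16
6 of 15 · BRRBBB · max L 7/16 · min R 1/2 => 15/32
7 of 15 · BRRBBBB · max L 15/32 · min R 1/2 => 31/64
8 of 15 · BRRBBBBR · max L 15/32 · min R 31/64 => 61/128
9 of 15 · BRRBBBBRB · max L 61/128 · min R 31/64 => 123/256
10 of 15 · BRRBBBBRBB · max L 123/256 · min R 31/64 => 247/512
11 of 15 · BRRBBBBRBBB · max L 247/512 · min R 31/64 => 495/1024
12 of 15 · BRRBBBBRBBBR · max L 247/512 · min R 495/1024 => 989/2048
13 of 15 · BRRBBBBRBBBRR · max L 247/512 · min R 989/2048 => 1977/4096
14 of 15 · BRRBBBBRBBBRRB · max L 1977/4096 · min R 989/2048 => 3955/8192
15 of 15 · BRRBBBBRBBBRRBB · max L 3955/8192 · min R 989/2048 => 7911/16384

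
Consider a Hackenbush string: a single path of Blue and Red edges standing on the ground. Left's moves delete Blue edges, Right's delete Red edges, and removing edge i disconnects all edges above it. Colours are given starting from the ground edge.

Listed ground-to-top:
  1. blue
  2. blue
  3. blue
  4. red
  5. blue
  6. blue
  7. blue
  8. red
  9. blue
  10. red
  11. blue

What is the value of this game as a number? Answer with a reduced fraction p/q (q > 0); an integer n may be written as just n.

747/256

edge 1 of 11 (blue): { 0 |  } gives 1
edge 2 of 11 (blue): { 0, 1 |  } gives 2
edge 3 of 11 (blue): { 0, 1, 2 |  } gives 3
edge 4 of 11 (red): { 0, 1, 2 | 3 } gives 5/2
edge 5 of 11 (blue): { 0, 1, 2, 5/2 | 3 } gives 11/4
edge 6 of 11 (blue): { 0, 1, 2, 5/2, 11/4 | 3 } gives 23/8
edge 7 of 11 (blue): { 0, 1, 2, 5/2, 11/4, 23/8 | 3 } gives 47/16
edge 8 of 11 (red): { 0, 1, 2, 5/2, 11/4, 23/8 | 47/16, 3 } gives 93/32
edge 9 of 11 (blue): { 0, 1, 2, 5/2, 11/4, 23/8, 93/32 | 47/16, 3 } gives 187/64
edge 10 of 11 (red): { 0, 1, 2, 5/2, 11/4, 23/8, 93/32 | 187/64, 47/16, 3 } gives 373/128
edge 11 of 11 (blue): { 0, 1, 2, 5/2, 11/4, 23/8, 93/32, 373/128 | 187/64, 47/16, 3 } gives 747/256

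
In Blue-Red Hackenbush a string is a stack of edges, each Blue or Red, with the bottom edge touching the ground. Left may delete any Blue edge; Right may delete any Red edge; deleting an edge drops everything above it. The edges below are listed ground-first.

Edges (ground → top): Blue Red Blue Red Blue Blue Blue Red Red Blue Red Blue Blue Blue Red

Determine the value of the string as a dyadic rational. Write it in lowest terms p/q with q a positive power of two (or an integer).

11869/16384

Build v(s[:k]) for k = 1..15, string s = Blue Red Blue Red Blue Blue Blue Red Red Blue Red Blue Blue Blue Red.
edge 1 of 15 (Blue): { 0 | — } — 1
edge 2 of 15 (Red): { 0 | 1 } — 1/2
edge 3 of 15 (Blue): { 0, 1/2 | 1 } — 3/4
edge 4 of 15 (Red): { 0, 1/2 | 3/4, 1 } — 5/8
edge 5 of 15 (Blue): { 0, 1/2, 5/8 | 3/4, 1 } — 11/16
edge 6 of 15 (Blue): { 0, 1/2, 5/8, 11/16 | 3/4, 1 } — 23/32
edge 7 of 15 (Blue): { 0, 1/2, 5/8, 11/16, 23/32 | 3/4, 1 } — 47/64
edge 8 of 15 (Red): { 0, 1/2, 5/8, 11/16, 23/32 | 47/64, 3/4, 1 } — 93/128
edge 9 of 15 (Red): { 0, 1/2, 5/8, 11/16, 23/32 | 93/128, 47/64, 3/4, 1 } — 185/256
edge 10 of 15 (Blue): { 0, 1/2, 5/8, 11/16, 23/32, 185/256 | 93/128, 47/64, 3/4, 1 } — 371/512
edge 11 of 15 (Red): { 0, 1/2, 5/8, 11/16, 23/32, 185/256 | 371/512, 93/128, 47/64, 3/4, 1 } — 741/1024
edge 12 of 15 (Blue): { 0, 1/2, 5/8, 11/16, 23/32, 185/256, 741/1024 | 371/512, 93/128, 47/64, 3/4, 1 } — 1483/2048
edge 13 of 15 (Blue): { 0, 1/2, 5/8, 11/16, 23/32, 185/256, 741/1024, 1483/2048 | 371/512, 93/128, 47/64, 3/4, 1 } — 2967/4096
edge 14 of 15 (Blue): { 0, 1/2, 5/8, 11/16, 23/32, 185/256, 741/1024, 1483/2048, 2967/4096 | 371/512, 93/128, 47/64, 3/4, 1 } — 5935/8192
edge 15 of 15 (Red): { 0, 1/2, 5/8, 11/16, 23/32, 185/256, 741/1024, 1483/2048, 2967/4096 | 5935/8192, 371/512, 93/128, 47/64, 3/4, 1 } — 11869/16384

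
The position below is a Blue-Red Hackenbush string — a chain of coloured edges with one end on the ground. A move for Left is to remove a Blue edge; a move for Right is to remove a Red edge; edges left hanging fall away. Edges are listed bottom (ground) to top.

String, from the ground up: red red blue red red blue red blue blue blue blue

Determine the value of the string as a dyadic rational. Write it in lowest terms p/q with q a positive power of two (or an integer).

-929/512

Recurse on prefixes of the 11-edge string red red blue red red blue red blue blue blue blue:
edge 1 of 11 (red): { — | 0 } = -1
edge 2 of 11 (red): { — | -1,0 } = -2
edge 3 of 11 (blue): { -2 | -1,0 } = -3/2
edge 4 of 11 (red): { -2 | -3/2,-1,0 } = -7/4
edge 5 of 11 (red): { -2 | -7/4,-3/2,-1,0 } = -15/8
edge 6 of 11 (blue): { -2,-15/8 | -7/4,-3/2,-1,0 } = -29/16
edge 7 of 11 (red): { -2,-15/8 | -29/16,-7/4,-3/2,-1,0 } = -59/32
edge 8 of 11 (blue): { -2,-15/8,-59/32 | -29/16,-7/4,-3/2,-1,0 } = -117/64
edge 9 of 11 (blue): { -2,-15/8,-59/32,-117/64 | -29/16,-7/4,-3/2,-1,0 } = -233/128
edge 10 of 11 (blue): { -2,-15/8,-59/32,-117/64,-233/128 | -29/16,-7/4,-3/2,-1,0 } = -465/256
edge 11 of 11 (blue): { -2,-15/8,-59/32,-117/64,-233/128,-465/256 | -29/16,-7/4,-3/2,-1,0 } = -929/512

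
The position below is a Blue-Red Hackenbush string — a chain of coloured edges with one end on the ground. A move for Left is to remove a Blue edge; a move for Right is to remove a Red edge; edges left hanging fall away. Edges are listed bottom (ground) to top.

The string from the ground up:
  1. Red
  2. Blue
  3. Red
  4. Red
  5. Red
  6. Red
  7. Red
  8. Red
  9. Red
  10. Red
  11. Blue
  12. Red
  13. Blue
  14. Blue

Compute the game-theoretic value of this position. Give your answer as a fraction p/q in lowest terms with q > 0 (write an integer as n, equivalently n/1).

-8169/8192

edge 1 of 14 (Red): { — | 0 } — -1
edge 2 of 14 (Blue): { -1 | 0 } — -1/2
edge 3 of 14 (Red): { -1 | -1/2, 0 } — -3/4
edge 4 of 14 (Red): { -1 | -3/4, -1/2, 0 } — -7/8
edge 5 of 14 (Red): { -1 | -7/8, -3/4, -1/2, 0 } — -15/16
edge 6 of 14 (Red): { -1 | -15/16, -7/8, -3/4, -1/2, 0 } — -31/32
edge 7 of 14 (Red): { -1 | -31/32, -15/16, -7/8, -3/4, -1/2, 0 } — -63/64
edge 8 of 14 (Red): { -1 | -63/64, -31/32, -15/16, -7/8, -3/4, -1/2, 0 } — -127/128
edge 9 of 14 (Red): { -1 | -127/128, -63/64, -31/32, -15/16, -7/8, -3/4, -1/2, 0 } — -255/256
edge 10 of 14 (Red): { -1 | -255/256, -127/128, -63/64, -31/32, -15/16, -7/8, -3/4, -1/2, 0 } — -511/512
edge 11 of 14 (Blue): { -1, -511/512 | -255/256, -127/128, -63/64, -31/32, -15/16, -7/8, -3/4, -1/2, 0 } — -1021/1024
edge 12 of 14 (Red): { -1, -511/512 | -1021/1024, -255/256, -127/128, -63/64, -31/32, -15/16, -7/8, -3/4, -1/2, 0 } — -2043/2048
edge 13 of 14 (Blue): { -1, -511/512, -2043/2048 | -1021/1024, -255/256, -127/128, -63/64, -31/32, -15/16, -7/8, -3/4, -1/2, 0 } — -4085/4096
edge 14 of 14 (Blue): { -1, -511/512, -2043/2048, -4085/4096 | -1021/1024, -255/256, -127/128, -63/64, -31/32, -15/16, -7/8, -3/4, -1/2, 0 } — -8169/8192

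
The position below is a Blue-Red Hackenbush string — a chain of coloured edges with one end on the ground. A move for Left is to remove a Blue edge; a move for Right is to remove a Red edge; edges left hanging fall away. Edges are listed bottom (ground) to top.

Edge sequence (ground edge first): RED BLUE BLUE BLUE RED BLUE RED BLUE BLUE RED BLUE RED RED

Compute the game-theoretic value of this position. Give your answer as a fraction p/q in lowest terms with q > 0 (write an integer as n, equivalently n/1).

-663/4096

G(R) = {  | 0 } gives -1
G(RB) = { -1 | 0 } gives -1/2
G(RBB) = { -1,-1/2 | 0 } gives -1/4
G(RBBB) = { -1,-1/2,-1/4 | 0 } gives -1/8
G(RBBBR) = { -1,-1/2,-1/4 | -1/8,0 } gives -3/16
G(RBBBRB) = { -1,-1/2,-1/4,-3/16 | -1/8,0 } gives -5/32
G(RBBBRBR) = { -1,-1/2,-1/4,-3/16 | -5/32,-1/8,0 } gives -11/64
G(RBBBRBRB) = { -1,-1/2,-1/4,-3/16,-11/64 | -5/32,-1/8,0 } gives -21/128
G(RBBBRBRBB) = { -1,-1/2,-1/4,-3/16,-11/64,-21/128 | -5/32,-1/8,0 } gives -41/256
G(RBBBRBRBBR) = { -1,-1/2,-1/4,-3/16,-11/64,-21/128 | -41/256,-5/32,-1/8,0 } gives -83/512
G(RBBBRBRBBRB) = { -1,-1/2,-1/4,-3/16,-11/64,-21/128,-83/512 | -41/256,-5/32,-1/8,0 } gives -165/1024
G(RBBBRBRBBRBR) = { -1,-1/2,-1/4,-3/16,-11/64,-21/128,-83/512 | -165/1024,-41/256,-5/32,-1/8,0 } gives -331/2048
G(RBBBRBRBBRBRR) = { -1,-1/2,-1/4,-3/16,-11/64,-21/128,-83/512 | -331/2048,-165/1024,-41/256,-5/32,-1/8,0 } gives -663/4096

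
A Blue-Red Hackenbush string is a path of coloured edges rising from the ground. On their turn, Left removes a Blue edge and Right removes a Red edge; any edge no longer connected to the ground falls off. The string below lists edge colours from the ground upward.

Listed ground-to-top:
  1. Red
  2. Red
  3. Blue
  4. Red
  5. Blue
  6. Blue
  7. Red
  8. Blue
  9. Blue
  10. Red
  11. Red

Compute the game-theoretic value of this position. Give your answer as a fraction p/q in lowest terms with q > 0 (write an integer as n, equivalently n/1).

-807/512

Prefix values for Red Red Blue Red Blue Blue Red Blue Blue Red Red via {L|R} + simplicity:
1 of 11 · R · max L −∞ · min R 0 -> -1
2 of 11 · RR · max L −∞ · min R -1 -> -2
3 of 11 · RRB · max L -2 · min R -1 -> -3/2
4 of 11 · RRBR · max L -2 · min R -3/2 -> -7/4
5 of 11 · RRBRB · max L -7/4 · min R -3/2 -> -13/8
6 of 11 · RRBRBB · max L -13/8 · min R -3/2 -> -25/16
7 of 11 · RRBRBBR · max L -13/8 · min R -25/16 -> -51/32
8 of 11 · RRBRBBRB · max L -51/32 · min R -25/16 -> -101/64
9 of 11 · RRBRBBRBB · max L -101/64 · min R -25/16 -> -201/128
10 of 11 · RRBRBBRBBR · max L -101/64 · min R -201/128 -> -403/256
11 of 11 · RRBRBBRBBRR · max L -101/64 · min R -403/256 -> -807/512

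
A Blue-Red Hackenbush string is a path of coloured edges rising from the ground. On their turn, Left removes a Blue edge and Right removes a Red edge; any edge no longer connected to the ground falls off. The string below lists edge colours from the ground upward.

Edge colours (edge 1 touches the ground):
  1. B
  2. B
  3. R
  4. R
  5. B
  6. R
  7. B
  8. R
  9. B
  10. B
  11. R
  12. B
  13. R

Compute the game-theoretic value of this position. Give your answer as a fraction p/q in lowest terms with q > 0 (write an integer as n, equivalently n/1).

2741/2048

1 of 13 · B · max L 0 · min R +∞ ⇒ 1
2 of 13 · BB · max L 1 · min R +∞ ⇒ 2
3 of 13 · BBR · max L 1 · min R 2 ⇒ 3/2
4 of 13 · BBRR · max L 1 · min R 3/2 ⇒ 5/4
5 of 13 · BBRRB · max L 5/4 · min R 3/2 ⇒ 11/8
6 of 13 · BBRRBR · max L 5/4 · min R 11/8 ⇒ 21/16
7 of 13 · BBRRBRB · max L 21/16 · min R 11/8 ⇒ 43/32
8 of 13 · BBRRBRBR · max L 21/16 · min R 43/32 ⇒ 85/64
9 of 13 · BBRRBRBRB · max L 85/64 · min R 43/32 ⇒ 171/128
10 of 13 · BBRRBRBRBB · max L 171/128 · min R 43/32 ⇒ 343/256
11 of 13 · BBRRBRBRBBR · max L 171/128 · min R 343/256 ⇒ 685/512
12 of 13 · BBRRBRBRBBRB · max L 685/512 · min R 343/256 ⇒ 1371/1024
13 of 13 · BBRRBRBRBBRBR · max L 685/512 · min R 1371/1024 ⇒ 2741/2048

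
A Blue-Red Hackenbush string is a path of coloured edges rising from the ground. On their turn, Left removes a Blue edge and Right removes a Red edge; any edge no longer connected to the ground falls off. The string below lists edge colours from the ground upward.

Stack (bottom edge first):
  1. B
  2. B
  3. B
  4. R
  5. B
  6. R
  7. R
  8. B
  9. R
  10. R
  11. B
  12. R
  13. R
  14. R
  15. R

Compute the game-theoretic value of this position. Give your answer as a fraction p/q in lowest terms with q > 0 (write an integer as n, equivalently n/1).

10529/4096

1 of 15 · B · max L 0 · min R +∞ -> 1
2 of 15 · BB · max L 1 · min R +∞ -> 2
3 of 15 · BBB · max L 2 · min R +∞ -> 3
4 of 15 · BBBR · max L 2 · min R 3 -> 5/2
5 of 15 · BBBRB · max L 5/2 · min R 3 -> 11/4
6 of 15 · BBBRBR · max L 5/2 · min R 11/4 -> 21/8
7 of 15 · BBBRBRR · max L 5/2 · min R 21/8 -> 41/16
8 of 15 · BBBRBRRB · max L 41/16 · min R 21/8 -> 83/32
9 of 15 · BBBRBRRBR · max L 41/16 · min R 83/32 -> 165/64
10 of 15 · BBBRBRRBRR · max L 41/16 · min R 165/64 -> 329/128
11 of 15 · BBBRBRRBRRB · max L 329/128 · min R 165/64 -> 659/256
12 of 15 · BBBRBRRBRRBR · max L 329/128 · min R 659/256 -> 1317/512
13 of 15 · BBBRBRRBRRBRR · max L 329/128 · min R 1317/512 -> 2633/1024
14 of 15 · BBBRBRRBRRBRRR · max L 329/128 · min R 2633/1024 -> 5265/2048
15 of 15 · BBBRBRRBRRBRRRR · max L 329/128 · min R 5265/2048 -> 10529/4096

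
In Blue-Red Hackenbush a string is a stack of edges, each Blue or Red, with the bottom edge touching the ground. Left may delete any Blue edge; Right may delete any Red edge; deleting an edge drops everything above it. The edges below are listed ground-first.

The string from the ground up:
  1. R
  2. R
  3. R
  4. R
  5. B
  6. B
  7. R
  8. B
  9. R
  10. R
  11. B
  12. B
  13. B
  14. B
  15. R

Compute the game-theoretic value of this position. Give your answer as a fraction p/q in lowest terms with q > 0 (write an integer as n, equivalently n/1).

g_1 [R]  L=[none]  R=[0]  gives -1
g_2 [RR]  L=[none]  R=[-1 0]  gives -2
g_3 [RRR]  L=[none]  R=[-2 -1 0]  gives -3
g_4 [RRRR]  L=[none]  R=[-3 -2 -1 0]  gives -4
g_5 [RRRRB]  L=[-4]  R=[-3 -2 -1 0]  gives -7/2
g_6 [RRRRBB]  L=[-4 -7/2]  R=[-3 -2 -1 0]  gives -13/4
g_7 [RRRRBBR]  L=[-4 -7/2]  R=[-13/4 -3 -2 -1 0]  gives -27/8
g_8 [RRRRBBRB]  L=[-4 -7/2 -27/8]  R=[-13/4 -3 -2 -1 0]  gives -53/16
g_9 [RRRRBBRBR]  L=[-4 -7/2 -27/8]  R=[-53/16 -13/4 -3 -2 -1 0]  gives -107/32
g_10 [RRRRBBRBRR]  L=[-4 -7/2 -27/8]  R=[-107/32 -53/16 -13/4 -3 -2 -1 0]  gives -215/64
g_11 [RRRRBBRBRRB]  L=[-4 -7/2 -27/8 -215/64]  R=[-107/32 -53/16 -13/4 -3 -2 -1 0]  gives -429/128
g_12 [RRRRBBRBRRBB]  L=[-4 -7/2 -27/8 -215/64 -429/128]  R=[-107/32 -53/16 -13/4 -3 -2 -1 0]  gives -857/256
g_13 [RRRRBBRBRRBBB]  L=[-4 -7/2 -27/8 -215/64 -429/128 -857/256]  R=[-107/32 -53/16 -13/4 -3 -2 -1 0]  gives -1713/512
g_14 [RRRRBBRBRRBBBB]  L=[-4 -7/2 -27/8 -215/64 -429/128 -857/256 -1713/512]  R=[-107/32 -53/16 -13/4 -3 -2 -1 0]  gives -3425/1024
g_15 [RRRRBBRBRRBBBBR]  L=[-4 -7/2 -27/8 -215/64 -429/128 -857/256 -1713/512]  R=[-3425/1024 -107/32 -53/16 -13/4 -3 -2 -1 0]  gives -6851/2048

-6851/2048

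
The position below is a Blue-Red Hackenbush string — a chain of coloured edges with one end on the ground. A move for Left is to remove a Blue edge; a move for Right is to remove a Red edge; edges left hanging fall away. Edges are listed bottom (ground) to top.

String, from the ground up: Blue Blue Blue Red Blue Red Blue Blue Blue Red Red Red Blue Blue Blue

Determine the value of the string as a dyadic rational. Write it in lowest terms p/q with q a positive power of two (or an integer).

edge 1 of 15 (Blue): { 0 | — } ⇒ 1
edge 2 of 15 (Blue): { 0, 1 | — } ⇒ 2
edge 3 of 15 (Blue): { 0, 1, 2 | — } ⇒ 3
edge 4 of 15 (Red): { 0, 1, 2 | 3 } ⇒ 5/2
edge 5 of 15 (Blue): { 0, 1, 2, 5/2 | 3 } ⇒ 11/4
edge 6 of 15 (Red): { 0, 1, 2, 5/2 | 11/4, 3 } ⇒ 21/8
edge 7 of 15 (Blue): { 0, 1, 2, 5/2, 21/8 | 11/4, 3 } ⇒ 43/16
edge 8 of 15 (Blue): { 0, 1, 2, 5/2, 21/8, 43/16 | 11/4, 3 } ⇒ 87/32
edge 9 of 15 (Blue): { 0, 1, 2, 5/2, 21/8, 43/16, 87/32 | 11/4, 3 } ⇒ 175/64
edge 10 of 15 (Red): { 0, 1, 2, 5/2, 21/8, 43/16, 87/32 | 175/64, 11/4, 3 } ⇒ 349/128
edge 11 of 15 (Red): { 0, 1, 2, 5/2, 21/8, 43/16, 87/32 | 349/128, 175/64, 11/4, 3 } ⇒ 697/256
edge 12 of 15 (Red): { 0, 1, 2, 5/2, 21/8, 43/16, 87/32 | 697/256, 349/128, 175/64, 11/4, 3 } ⇒ 1393/512
edge 13 of 15 (Blue): { 0, 1, 2, 5/2, 21/8, 43/16, 87/32, 1393/512 | 697/256, 349/128, 175/64, 11/4, 3 } ⇒ 2787/1024
edge 14 of 15 (Blue): { 0, 1, 2, 5/2, 21/8, 43/16, 87/32, 1393/512, 2787/1024 | 697/256, 349/128, 175/64, 11/4, 3 } ⇒ 5575/2048
edge 15 of 15 (Blue): { 0, 1, 2, 5/2, 21/8, 43/16, 87/32, 1393/512, 2787/1024, 5575/2048 | 697/256, 349/128, 175/64, 11/4, 3 } ⇒ 11151/4096

11151/4096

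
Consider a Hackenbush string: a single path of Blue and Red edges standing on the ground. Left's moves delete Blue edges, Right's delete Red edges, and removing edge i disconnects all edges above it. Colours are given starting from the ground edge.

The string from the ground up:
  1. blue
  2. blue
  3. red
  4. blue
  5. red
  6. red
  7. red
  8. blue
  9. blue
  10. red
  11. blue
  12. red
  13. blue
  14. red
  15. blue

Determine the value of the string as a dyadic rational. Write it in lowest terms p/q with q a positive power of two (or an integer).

12715/8192

edge 1 of 15 (blue): { 0 | — } gives 1
edge 2 of 15 (blue): { 0, 1 | — } gives 2
edge 3 of 15 (red): { 0, 1 | 2 } gives 3/2
edge 4 of 15 (blue): { 0, 1, 3/2 | 2 } gives 7/4
edge 5 of 15 (red): { 0, 1, 3/2 | 7/4, 2 } gives 13/8
edge 6 of 15 (red): { 0, 1, 3/2 | 13/8, 7/4, 2 } gives 25/16
edge 7 of 15 (red): { 0, 1, 3/2 | 25/16, 13/8, 7/4, 2 } gives 49/32
edge 8 of 15 (blue): { 0, 1, 3/2, 49/32 | 25/16, 13/8, 7/4, 2 } gives 99/64
edge 9 of 15 (blue): { 0, 1, 3/2, 49/32, 99/64 | 25/16, 13/8, 7/4, 2 } gives 199/128
edge 10 of 15 (red): { 0, 1, 3/2, 49/32, 99/64 | 199/128, 25/16, 13/8, 7/4, 2 } gives 397/256
edge 11 of 15 (blue): { 0, 1, 3/2, 49/32, 99/64, 397/256 | 199/128, 25/16, 13/8, 7/4, 2 } gives 795/512
edge 12 of 15 (red): { 0, 1, 3/2, 49/32, 99/64, 397/256 | 795/512, 199/128, 25/16, 13/8, 7/4, 2 } gives 1589/1024
edge 13 of 15 (blue): { 0, 1, 3/2, 49/32, 99/64, 397/256, 1589/1024 | 795/512, 199/128, 25/16, 13/8, 7/4, 2 } gives 3179/2048
edge 14 of 15 (red): { 0, 1, 3/2, 49/32, 99/64, 397/256, 1589/1024 | 3179/2048, 795/512, 199/128, 25/16, 13/8, 7/4, 2 } gives 6357/4096
edge 15 of 15 (blue): { 0, 1, 3/2, 49/32, 99/64, 397/256, 1589/1024, 6357/4096 | 3179/2048, 795/512, 199/128, 25/16, 13/8, 7/4, 2 } gives 12715/8192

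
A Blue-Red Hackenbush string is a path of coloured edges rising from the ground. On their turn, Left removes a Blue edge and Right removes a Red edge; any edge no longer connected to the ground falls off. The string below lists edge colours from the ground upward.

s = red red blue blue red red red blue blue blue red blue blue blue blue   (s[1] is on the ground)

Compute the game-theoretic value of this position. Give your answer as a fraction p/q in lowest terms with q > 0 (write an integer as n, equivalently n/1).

-11809/8192

r: Left {  }, Right { 0 } -> simplest -1
rr: Left {  }, Right { -1,0 } -> simplest -2
rrb: Left { -2 }, Right { -1,0 } -> simplest -3/2
rrbb: Left { -2,-3/2 }, Right { -1,0 } -> simplest -5/4
rrbbr: Left { -2,-3/2 }, Right { -5/4,-1,0 } -> simplest -11/8
rrbbrr: Left { -2,-3/2 }, Right { -11/8,-5/4,-1,0 } -> simplest -23/16
rrbbrrr: Left { -2,-3/2 }, Right { -23/16,-11/8,-5/4,-1,0 } -> simplest -47/32
rrbbrrrb: Left { -2,-3/2,-47/32 }, Right { -23/16,-11/8,-5/4,-1,0 } -> simplest -93/64
rrbbrrrbb: Left { -2,-3/2,-47/32,-93/64 }, Right { -23/16,-11/8,-5/4,-1,0 } -> simplest -185/128
rrbbrrrbbb: Left { -2,-3/2,-47/32,-93/64,-185/128 }, Right { -23/16,-11/8,-5/4,-1,0 } -> simplest -369/256
rrbbrrrbbbr: Left { -2,-3/2,-47/32,-93/64,-185/128 }, Right { -369/256,-23/16,-11/8,-5/4,-1,0 } -> simplest -739/512
rrbbrrrbbbrb: Left { -2,-3/2,-47/32,-93/64,-185/128,-739/512 }, Right { -369/256,-23/16,-11/8,-5/4,-1,0 } -> simplest -1477/1024
rrbbrrrbbbrbb: Left { -2,-3/2,-47/32,-93/64,-185/128,-739/512,-1477/1024 }, Right { -369/256,-23/16,-11/8,-5/4,-1,0 } -> simplest -2953/2048
rrbbrrrbbbrbbb: Left { -2,-3/2,-47/32,-93/64,-185/128,-739/512,-1477/1024,-2953/2048 }, Right { -369/256,-23/16,-11/8,-5/4,-1,0 } -> simplest -5905/4096
rrbbrrrbbbrbbbb: Left { -2,-3/2,-47/32,-93/64,-185/128,-739/512,-1477/1024,-2953/2048,-5905/4096 }, Right { -369/256,-23/16,-11/8,-5/4,-1,0 } -> simplest -11809/8192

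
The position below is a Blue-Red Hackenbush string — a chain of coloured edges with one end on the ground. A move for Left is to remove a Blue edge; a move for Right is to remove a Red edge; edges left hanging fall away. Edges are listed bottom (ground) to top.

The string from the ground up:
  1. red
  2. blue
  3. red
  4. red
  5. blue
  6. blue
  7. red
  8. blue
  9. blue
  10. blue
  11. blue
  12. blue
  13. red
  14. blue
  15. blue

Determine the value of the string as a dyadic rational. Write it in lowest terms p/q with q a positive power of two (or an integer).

-12809/16384

Recurse on prefixes of the 15-edge string red blue red red blue blue red blue blue blue blue blue red blue blue:
v(r) = { (no moves) | 0 } = -1
v(rb) = { -1 | 0 } = -1/2
v(rbr) = { -1 | -1/2; 0 } = -3/4
v(rbrr) = { -1 | -3/4; -1/2; 0 } = -7/8
v(rbrrb) = { -1; -7/8 | -3/4; -1/2; 0 } = -13/16
v(rbrrbb) = { -1; -7/8; -13/16 | -3/4; -1/2; 0 } = -25/32
v(rbrrbbr) = { -1; -7/8; -13/16 | -25/32; -3/4; -1/2; 0 } = -51/64
v(rbrrbbrb) = { -1; -7/8; -13/16; -51/64 | -25/32; -3/4; -1/2; 0 } = -101/128
v(rbrrbbrbb) = { -1; -7/8; -13/16; -51/64; -101/128 | -25/32; -3/4; -1/2; 0 } = -201/256
v(rbrrbbrbbb) = { -1; -7/8; -13/16; -51/64; -101/128; -201/256 | -25/32; -3/4; -1/2; 0 } = -401/512
v(rbrrbbrbbbb) = { -1; -7/8; -13/16; -51/64; -101/128; -201/256; -401/512 | -25/32; -3/4; -1/2; 0 } = -801/1024
v(rbrrbbrbbbbb) = { -1; -7/8; -13/16; -51/64; -101/128; -201/256; -401/512; -801/1024 | -25/32; -3/4; -1/2; 0 } = -1601/2048
v(rbrrbbrbbbbbr) = { -1; -7/8; -13/16; -51/64; -101/128; -201/256; -401/512; -801/1024 | -1601/2048; -25/32; -3/4; -1/2; 0 } = -3203/4096
v(rbrrbbrbbbbbrb) = { -1; -7/8; -13/16; -51/64; -101/128; -201/256; -401/512; -801/1024; -3203/4096 | -1601/2048; -25/32; -3/4; -1/2; 0 } = -6405/8192
v(rbrrbbrbbbbbrbb) = { -1; -7/8; -13/16; -51/64; -101/128; -201/256; -401/512; -801/1024; -3203/4096; -6405/8192 | -1601/2048; -25/32; -3/4; -1/2; 0 } = -12809/16384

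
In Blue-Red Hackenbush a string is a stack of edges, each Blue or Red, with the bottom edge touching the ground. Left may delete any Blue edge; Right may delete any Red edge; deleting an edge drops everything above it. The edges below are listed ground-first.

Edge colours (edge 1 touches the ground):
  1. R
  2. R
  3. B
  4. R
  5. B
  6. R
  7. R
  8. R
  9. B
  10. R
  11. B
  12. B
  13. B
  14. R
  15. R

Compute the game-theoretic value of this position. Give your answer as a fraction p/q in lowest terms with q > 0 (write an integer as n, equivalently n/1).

-14151/8192

step 1: add R to get R; options L={ ∅ } R={ 0 } ⇒ -1
step 2: add R to get RR; options L={ ∅ } R={ -1 0 } ⇒ -2
step 3: add B to get RRB; options L={ -2 } R={ -1 0 } ⇒ -3/2
step 4: add R to get RRBR; options L={ -2 } R={ -3/2 -1 0 } ⇒ -7/4
step 5: add B to get RRBRB; options L={ -2 -7/4 } R={ -3/2 -1 0 } ⇒ -13/8
step 6: add R to get RRBRBR; options L={ -2 -7/4 } R={ -13/8 -3/2 -1 0 } ⇒ -27/16
step 7: add R to get RRBRBRR; options L={ -2 -7/4 } R={ -27/16 -13/8 -3/2 -1 0 } ⇒ -55/32
step 8: add R to get RRBRBRRR; options L={ -2 -7/4 } R={ -55/32 -27/16 -13/8 -3/2 -1 0 } ⇒ -111/64
step 9: add B to get RRBRBRRRB; options L={ -2 -7/4 -111/64 } R={ -55/32 -27/16 -13/8 -3/2 -1 0 } ⇒ -221/128
step 10: add R to get RRBRBRRRBR; options L={ -2 -7/4 -111/64 } R={ -221/128 -55/32 -27/16 -13/8 -3/2 -1 0 } ⇒ -443/256
step 11: add B to get RRBRBRRRBRB; options L={ -2 -7/4 -111/64 -443/256 } R={ -221/128 -55/32 -27/16 -13/8 -3/2 -1 0 } ⇒ -885/512
step 12: add B to get RRBRBRRRBRBB; options L={ -2 -7/4 -111/64 -443/256 -885/512 } R={ -221/128 -55/32 -27/16 -13/8 -3/2 -1 0 } ⇒ -1769/1024
step 13: add B to get RRBRBRRRBRBBB; options L={ -2 -7/4 -111/64 -443/256 -885/512 -1769/1024 } R={ -221/128 -55/32 -27/16 -13/8 -3/2 -1 0 } ⇒ -3537/2048
step 14: add R to get RRBRBRRRBRBBBR; options L={ -2 -7/4 -111/64 -443/256 -885/512 -1769/1024 } R={ -3537/2048 -221/128 -55/32 -27/16 -13/8 -3/2 -1 0 } ⇒ -7075/4096
step 15: add R to get RRBRBRRRBRBBBRR; options L={ -2 -7/4 -111/64 -443/256 -885/512 -1769/1024 } R={ -7075/4096 -3537/2048 -221/128 -55/32 -27/16 -13/8 -3/2 -1 0 } ⇒ -14151/8192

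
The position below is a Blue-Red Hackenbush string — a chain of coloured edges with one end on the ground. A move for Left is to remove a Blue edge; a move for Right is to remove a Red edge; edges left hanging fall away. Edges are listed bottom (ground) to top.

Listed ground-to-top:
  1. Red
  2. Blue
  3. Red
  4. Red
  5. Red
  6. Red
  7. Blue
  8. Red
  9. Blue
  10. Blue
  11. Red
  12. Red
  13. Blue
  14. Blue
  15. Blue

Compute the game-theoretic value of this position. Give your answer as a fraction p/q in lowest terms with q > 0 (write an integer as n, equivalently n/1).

-15665/16384

g(R) = { · | 0 } => -1
g(RB) = { -1 | 0 } => -1/2
g(RBR) = { -1 | -1/2 0 } => -3/4
g(RBRR) = { -1 | -3/4 -1/2 0 } => -7/8
g(RBRRR) = { -1 | -7/8 -3/4 -1/2 0 } => -15/16
g(RBRRRR) = { -1 | -15/16 -7/8 -3/4 -1/2 0 } => -31/32
g(RBRRRRB) = { -1 -31/32 | -15/16 -7/8 -3/4 -1/2 0 } => -61/64
g(RBRRRRBR) = { -1 -31/32 | -61/64 -15/16 -7/8 -3/4 -1/2 0 } => -123/128
g(RBRRRRBRB) = { -1 -31/32 -123/128 | -61/64 -15/16 -7/8 -3/4 -1/2 0 } => -245/256
g(RBRRRRBRBB) = { -1 -31/32 -123/128 -245/256 | -61/64 -15/16 -7/8 -3/4 -1/2 0 } => -489/512
g(RBRRRRBRBBR) = { -1 -31/32 -123/128 -245/256 | -489/512 -61/64 -15/16 -7/8 -3/4 -1/2 0 } => -979/1024
g(RBRRRRBRBBRR) = { -1 -31/32 -123/128 -245/256 | -979/1024 -489/512 -61/64 -15/16 -7/8 -3/4 -1/2 0 } => -1959/2048
g(RBRRRRBRBBRRB) = { -1 -31/32 -123/128 -245/256 -1959/2048 | -979/1024 -489/512 -61/64 -15/16 -7/8 -3/4 -1/2 0 } => -3917/4096
g(RBRRRRBRBBRRBB) = { -1 -31/32 -123/128 -245/256 -1959/2048 -3917/4096 | -979/1024 -489/512 -61/64 -15/16 -7/8 -3/4 -1/2 0 } => -7833/8192
g(RBRRRRBRBBRRBBB) = { -1 -31/32 -123/128 -245/256 -1959/2048 -3917/4096 -7833/8192 | -979/1024 -489/512 -61/64 -15/16 -7/8 -3/4 -1/2 0 } => -15665/16384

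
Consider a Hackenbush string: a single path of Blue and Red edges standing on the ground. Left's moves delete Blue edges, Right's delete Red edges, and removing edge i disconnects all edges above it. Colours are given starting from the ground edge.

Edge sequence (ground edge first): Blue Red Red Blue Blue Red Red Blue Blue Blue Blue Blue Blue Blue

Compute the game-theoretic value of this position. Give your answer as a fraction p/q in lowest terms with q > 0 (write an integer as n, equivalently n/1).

Prefix values for Blue Red Red Blue Blue Red Red Blue Blue Blue Blue Blue Blue Blue via {L|R} + simplicity:
edge 1 of 14 (Blue): { 0 | (no moves) } — 1
edge 2 of 14 (Red): { 0 | 1 } — 1/2
edge 3 of 14 (Red): { 0 | 1/2,1 } — 1/4
edge 4 of 14 (Blue): { 0,1/4 | 1/2,1 } — 3/8
edge 5 of 14 (Blue): { 0,1/4,3/8 | 1/2,1 } — 7/16
edge 6 of 14 (Red): { 0,1/4,3/8 | 7/16,1/2,1 } — 13/32
edge 7 of 14 (Red): { 0,1/4,3/8 | 13/32,7/16,1/2,1 } — 25/64
edge 8 of 14 (Blue): { 0,1/4,3/8,25/64 | 13/32,7/16,1/2,1 } — 51/128
edge 9 of 14 (Blue): { 0,1/4,3/8,25/64,51/128 | 13/32,7/16,1/2,1 } — 103/256
edge 10 of 14 (Blue): { 0,1/4,3/8,25/64,51/128,103/256 | 13/32,7/16,1/2,1 } — 207/512
edge 11 of 14 (Blue): { 0,1/4,3/8,25/64,51/128,103/256,207/512 | 13/32,7/16,1/2,1 } — 415/1024
edge 12 of 14 (Blue): { 0,1/4,3/8,25/64,51/128,103/256,207/512,415/1024 | 13/32,7/16,1/2,1 } — 831/2048
edge 13 of 14 (Blue): { 0,1/4,3/8,25/64,51/128,103/256,207/512,415/1024,831/2048 | 13/32,7/16,1/2,1 } — 1663/4096
edge 14 of 14 (Blue): { 0,1/4,3/8,25/64,51/128,103/256,207/512,415/1024,831/2048,1663/4096 | 13/32,7/16,1/2,1 } — 3327/8192

3327/8192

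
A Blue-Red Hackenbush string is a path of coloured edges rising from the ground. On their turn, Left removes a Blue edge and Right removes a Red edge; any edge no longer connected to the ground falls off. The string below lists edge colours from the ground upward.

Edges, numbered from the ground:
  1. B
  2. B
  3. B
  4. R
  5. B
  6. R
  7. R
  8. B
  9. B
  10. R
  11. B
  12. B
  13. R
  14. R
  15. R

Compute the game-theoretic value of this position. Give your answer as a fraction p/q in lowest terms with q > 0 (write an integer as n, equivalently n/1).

edge 1 of 15 (B): { 0 | · } => 1
edge 2 of 15 (B): { 0 1 | · } => 2
edge 3 of 15 (B): { 0 1 2 | · } => 3
edge 4 of 15 (R): { 0 1 2 | 3 } => 5/2
edge 5 of 15 (B): { 0 1 2 5/2 | 3 } => 11/4
edge 6 of 15 (R): { 0 1 2 5/2 | 11/4 3 } => 21/8
edge 7 of 15 (R): { 0 1 2 5/2 | 21/8 11/4 3 } => 41/16
edge 8 of 15 (B): { 0 1 2 5/2 41/16 | 21/8 11/4 3 } => 83/32
edge 9 of 15 (B): { 0 1 2 5/2 41/16 83/32 | 21/8 11/4 3 } => 167/64
edge 10 of 15 (R): { 0 1 2 5/2 41/16 83/32 | 167/64 21/8 11/4 3 } => 333/128
edge 11 of 15 (B): { 0 1 2 5/2 41/16 83/32 333/128 | 167/64 21/8 11/4 3 } => 667/256
edge 12 of 15 (B): { 0 1 2 5/2 41/16 83/32 333/128 667/256 | 167/64 21/8 11/4 3 } => 1335/512
edge 13 of 15 (R): { 0 1 2 5/2 41/16 83/32 333/128 667/256 | 1335/512 167/64 21/8 11/4 3 } => 2669/1024
edge 14 of 15 (R): { 0 1 2 5/2 41/16 83/32 333/128 667/256 | 2669/1024 1335/512 167/64 21/8 11/4 3 } => 5337/2048
edge 15 of 15 (R): { 0 1 2 5/2 41/16 83/32 333/128 667/256 | 5337/2048 2669/1024 1335/512 167/64 21/8 11/4 3 } => 10673/4096

10673/4096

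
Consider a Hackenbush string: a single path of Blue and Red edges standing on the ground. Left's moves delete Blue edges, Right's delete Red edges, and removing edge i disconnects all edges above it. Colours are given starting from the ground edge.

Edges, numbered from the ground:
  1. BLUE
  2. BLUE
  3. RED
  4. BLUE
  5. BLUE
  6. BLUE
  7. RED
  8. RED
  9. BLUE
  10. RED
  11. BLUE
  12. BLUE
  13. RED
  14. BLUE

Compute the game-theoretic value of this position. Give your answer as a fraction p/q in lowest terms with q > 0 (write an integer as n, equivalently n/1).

7771/4096

Prefix values for BLUE BLUE RED BLUE BLUE BLUE RED RED BLUE RED BLUE BLUE RED BLUE via {L|R} + simplicity:
1 of 14 · B · max L 0 · min R +∞ → 1
2 of 14 · BB · max L 1 · min R +∞ → 2
3 of 14 · BBR · max L 1 · min R 2 → 3/2
4 of 14 · BBRB · max L 3/2 · min R 2 → 7/4
5 of 14 · BBRBB · max L 7/4 · min R 2 → 15/8
6 of 14 · BBRBBB · max L 15/8 · min R 2 → 31/16
7 of 14 · BBRBBBR · max L 15/8 · min R 31/16 → 61/32
8 of 14 · BBRBBBRR · max L 15/8 · min R 61/32 → 121/64
9 of 14 · BBRBBBRRB · max L 121/64 · min R 61/32 → 243/128
10 of 14 · BBRBBBRRBR · max L 121/64 · min R 243/128 → 485/256
11 of 14 · BBRBBBRRBRB · max L 485/256 · min R 243/128 → 971/512
12 of 14 · BBRBBBRRBRBB · max L 971/512 · min R 243/128 → 1943/1024
13 of 14 · BBRBBBRRBRBBR · max L 971/512 · min R 1943/1024 → 3885/2048
14 of 14 · BBRBBBRRBRBBRB · max L 3885/2048 · min R 1943/1024 → 7771/4096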